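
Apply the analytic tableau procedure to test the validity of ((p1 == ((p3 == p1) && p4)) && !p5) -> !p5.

Valid

Assume the negation and expand:
Initial set: {!(((p1 == ((p3 == p1) && p4)) && !p5) -> !p5)}.
!(((p1 == ((p3 == p1) && p4)) && !p5) -> !p5): α-rule — add ((p1 == ((p3 == p1) && p4)) && !p5), !!p5.
((p1 == ((p3 == p1) && p4)) && !p5): α-rule — add (p1 == ((p3 == p1) && p4)), !p5.
× closes — contains both p5 and !p5.
All 1 branch closes.
Every branch closed, so the negation is unsatisfiable and the formula is valid.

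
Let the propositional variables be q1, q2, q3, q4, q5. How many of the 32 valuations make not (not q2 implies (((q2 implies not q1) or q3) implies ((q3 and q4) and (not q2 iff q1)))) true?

14

Initial set: {not (not q2 implies (((q2 implies not q1) or q3) implies ((q3 and q4) and (not q2 iff q1))))}.
not (not q2 implies (((q2 implies not q1) or q3) implies ((q3 and q4) and (not q2 iff q1)))): α-rule — add not q2, not (((q2 implies not q1) or q3) implies ((q3 and q4) and (not q2 iff q1))).
not (((q2 implies not q1) or q3) implies ((q3 and q4) and (not q2 iff q1))): α-rule — add ((q2 implies not q1) or q3), not ((q3 and q4) and (not q2 iff q1)).
((q2 implies not q1) or q3): β-rule — branch into (q2 implies not q1)  //  q3.
  branch 1 (add (q2 implies not q1)):
    not ((q3 and q4) and (not q2 iff q1)): β-rule — branch into not (q3 and q4)  //  not (not q2 iff q1).
      branch 1.1 (add not (q3 and q4)):
        (q2 implies not q1): β-rule — branch into not q2  //  not q1.
          branch 1.1.1 (add not q2):
            not (q3 and q4): β-rule — branch into not q3  //  not q4.
              branch 1.1.1.1 (add not q3):
                ○ open, literals {q2=F, q3=F}.
              branch 1.1.1.2 (add not q4):
                ○ open, literals {q2=F, q4=F}.
          branch 1.1.2 (add not q1):
            not (q3 and q4): β-rule — branch into not q3  //  not q4.
              branch 1.1.2.1 (add not q3):
                ○ open, literals {q1=F, q2=F, q3=F}.
              branch 1.1.2.2 (add not q4):
                ○ open, literals {q1=F, q2=F, q4=F}.
      branch 1.2 (add not (not q2 iff q1)):
        (q2 implies not q1): β-rule — branch into not q2  //  not q1.
          branch 1.2.1 (add not q2):
            not (not q2 iff q1): β-rule — branch into not q2, not q1  //  not not q2, q1.
              branch 1.2.1.1 (add not q2, not q1):
                ○ open, literals {q1=F, q2=F}.
              branch 1.2.1.2 (add not not q2, q1):
                × closes — contains both q2 and not q2.
          branch 1.2.2 (add not q1):
            not (not q2 iff q1): β-rule — branch into not q2, not q1  //  not not q2, q1.
              branch 1.2.2.1 (add not q2, not q1):
                ○ open, literals {q1=F, q2=F}.
              branch 1.2.2.2 (add not not q2, q1):
                × closes — contains both q2 and not q2.
  branch 2 (add q3):
    not ((q3 and q4) and (not q2 iff q1)): β-rule — branch into not (q3 and q4)  //  not (not q2 iff q1).
      branch 2.1 (add not (q3 and q4)):
        not (q3 and q4): β-rule — branch into not q3  //  not q4.
          branch 2.1.1 (add not q3):
            × closes — contains both q3 and not q3.
          branch 2.1.2 (add not q4):
            ○ open, literals {q2=F, q3=T, q4=F}.
      branch 2.2 (add not (not q2 iff q1)):
        not (not q2 iff q1): β-rule — branch into not q2, not q1  //  not not q2, q1.
          branch 2.2.1 (add not q2, not q1):
            ○ open, literals {q1=F, q2=F, q3=T}.
          branch 2.2.2 (add not not q2, q1):
            × closes — contains both q2 and not q2.
4 branches closed, 8 open.
Each open branch fixes some atoms; the unmentioned ones are free. Counting distinct full assignments: branch {q2=F, q3=F} (q1, q4, q5) contributes 8 new; branch {q2=F, q4=F} (q1, q3, q5) contributes 4 new; branch {q1=F, q2=F, q3=F} (q4, q5) contributes 0 new; branch {q1=F, q2=F, q4=F} (q3, q5) contributes 0 new; branch {q1=F, q2=F} (q3, q4, q5) contributes 2 new; branch {q1=F, q2=F} (q3, q4, q5) contributes 0 new; branch {q2=F, q3=T, q4=F} (q1, q5) contributes 0 new; branch {q1=F, q2=F, q3=T} (q4, q5) contributes 0 new. Total: 14.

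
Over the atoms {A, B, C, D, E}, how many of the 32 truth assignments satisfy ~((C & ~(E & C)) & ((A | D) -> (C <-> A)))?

26

Initial set: {~((C & ~(E & C)) & ((A | D) -> (C <-> A)))}.
~((C & ~(E & C)) & ((A | D) -> (C <-> A))): β-rule — branch into ~(C & ~(E & C))  //  ~((A | D) -> (C <-> A)).
  branch 1 (add ~(C & ~(E & C))):
    ~(C & ~(E & C)): β-rule — branch into ~C  //  ~~(E & C).
      branch 1.1 (add ~C):
        ○ open, literals {C=0}.
      branch 1.2 (add ~~(E & C)):
        ~~(E & C): α-rule — add E, C.
        ○ open, literals {C=1, E=1}.
  branch 2 (add ~((A | D) -> (C <-> A))):
    ~((A | D) -> (C <-> A)): α-rule — add (A | D), ~(C <-> A).
    (A | D): β-rule — branch into A  //  D.
      branch 2.1 (add A):
        ~(C <-> A): β-rule — branch into C, ~A  //  ~C, A.
          branch 2.1.1 (add C, ~A):
            × closes — contains both A and ~A.
          branch 2.1.2 (add ~C, A):
            ○ open, literals {A=1, C=0}.
      branch 2.2 (add D):
        ~(C <-> A): β-rule — branch into C, ~A  //  ~C, A.
          branch 2.2.1 (add C, ~A):
            ○ open, literals {A=0, C=1, D=1}.
          branch 2.2.2 (add ~C, A):
            ○ open, literals {A=1, C=0, D=1}.
1 branch closed, 5 open.
Each open branch fixes some atoms; the unmentioned ones are free. Counting distinct full assignments: branch {C=0} (A, B, D, E) contributes 16 new; branch {C=1, E=1} (A, B, D) contributes 8 new; branch {A=1, C=0} (B, D, E) contributes 0 new; branch {A=0, C=1, D=1} (B, E) contributes 2 new; branch {A=1, C=0, D=1} (B, E) contributes 0 new. Total: 26.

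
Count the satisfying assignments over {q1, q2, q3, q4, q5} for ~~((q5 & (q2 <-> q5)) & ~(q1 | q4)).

2

Initial set: {T ~~((q5 & (q2 <-> q5)) & ~(q1 | q4))}.
T ~~((q5 & (q2 <-> q5)) & ~(q1 | q4)): drop double negation, giving T ((q5 & (q2 <-> q5)) & ~(q1 | q4)).
T ((q5 & (q2 <-> q5)) & ~(q1 | q4)): α-rule — add T (q5 & (q2 <-> q5)), T ~(q1 | q4).
T (q5 & (q2 <-> q5)): α-rule — add T q5, T (q2 <-> q5).
T ~(q1 | q4): α-rule — add F q1, F q4.
T (q2 <-> q5): β-rule — branch into T q2, T q5  //  F q2, F q5.
  branch 1 (add T q2, T q5):
    ○ open, literals {q1=false, q2=true, q4=false, q5=true}.
  branch 2 (add F q2, F q5):
    × closes — contains both q5 and ~q5.
1 branch closed, 1 open.
Each open branch fixes some atoms; the unmentioned ones are free. Counting distinct full assignments: branch {q1=false, q2=true, q4=false, q5=true} (q3) contributes 2 new. Total: 2.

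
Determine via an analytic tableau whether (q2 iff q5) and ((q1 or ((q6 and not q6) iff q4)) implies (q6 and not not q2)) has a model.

Initial set: {T ((q2 iff q5) and ((q1 or ((q6 and not q6) iff q4)) implies (q6 and not not q2)))}.
T ((q2 iff q5) and ((q1 or ((q6 and not q6) iff q4)) implies (q6 and not not q2))): α-rule — add T (q2 iff q5), T ((q1 or ((q6 and not q6) iff q4)) implies (q6 and not not q2)).
T (q2 iff q5): β-rule — branch into T q2, T q5  //  F q2, F q5.
  branch 1 (add T q2, T q5):
    T ((q1 or ((q6 and not q6) iff q4)) implies (q6 and not not q2)): β-rule — branch into F (q1 or ((q6 and not q6) iff q4))  //  T (q6 and not not q2).
      branch 1.1 (add F (q1 or ((q6 and not q6) iff q4))):
        F (q1 or ((q6 and not q6) iff q4)): α-rule — add F q1, F ((q6 and not q6) iff q4).
        F ((q6 and not q6) iff q4): β-rule — branch into T (q6 and not q6), F q4  //  F (q6 and not q6), T q4.
          branch 1.1.1 (add T (q6 and not q6), F q4):
            T (q6 and not q6): α-rule — add T q6, T not q6.
            × closes — contains both q6 and not q6.
          branch 1.1.2 (add F (q6 and not q6), T q4):
            F (q6 and not q6): β-rule — branch into F q6  //  F not q6.
              branch 1.1.2.1 (add F q6):
                ○ open, literals {q1=F, q2=T, q4=T, q5=T, q6=F}.
              branch 1.1.2.2 (add F not q6):
                ○ open, literals {q1=F, q2=T, q4=T, q5=T, q6=T}.
      branch 1.2 (add T (q6 and not not q2)):
        T (q6 and not not q2): α-rule — add T q6, T not not q2.
        T not not q2: drop double negation, giving T q2.
        ○ open, literals {q2=T, q5=T, q6=T}.
  branch 2 (add F q2, F q5):
    T ((q1 or ((q6 and not q6) iff q4)) implies (q6 and not not q2)): β-rule — branch into F (q1 or ((q6 and not q6) iff q4))  //  T (q6 and not not q2).
      branch 2.1 (add F (q1 or ((q6 and not q6) iff q4))):
        F (q1 or ((q6 and not q6) iff q4)): α-rule — add F q1, F ((q6 and not q6) iff q4).
        F ((q6 and not q6) iff q4): β-rule — branch into T (q6 and not q6), F q4  //  F (q6 and not q6), T q4.
          branch 2.1.1 (add T (q6 and not q6), F q4):
            T (q6 and not q6): α-rule — add T q6, T not q6.
            × closes — contains both q6 and not q6.
          branch 2.1.2 (add F (q6 and not q6), T q4):
            F (q6 and not q6): β-rule — branch into F q6  //  F not q6.
              branch 2.1.2.1 (add F q6):
                ○ open, literals {q1=F, q2=F, q4=T, q5=F, q6=F}.
              branch 2.1.2.2 (add F not q6):
                ○ open, literals {q1=F, q2=F, q4=T, q5=F, q6=T}.
      branch 2.2 (add T (q6 and not not q2)):
        T (q6 and not not q2): α-rule — add T q6, T not not q2.
        T not not q2: drop double negation, giving T q2.
        × closes — contains both q2 and not q2.
3 branches closed, 5 open.
An open branch gives a satisfying assignment: q1=F, q2=T, q4=T, q5=T, q6=F.

Satisfiable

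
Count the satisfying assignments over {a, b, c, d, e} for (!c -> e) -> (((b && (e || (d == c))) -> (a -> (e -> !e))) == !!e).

Initial set: {T ((!c -> e) -> (((b && (e || (d == c))) -> (a -> (e -> !e))) == !!e))}.
T ((!c -> e) -> (((b && (e || (d == c))) -> (a -> (e -> !e))) == !!e)): β-rule — branch into F (!c -> e)  //  T (((b && (e || (d == c))) -> (a -> (e -> !e))) == !!e).
  branch 1 (add F (!c -> e)):
    F (!c -> e): α-rule — add T !c, F e.
    ○ open, literals {c=F, e=F}.
  branch 2 (add T (((b && (e || (d == c))) -> (a -> (e -> !e))) == !!e)):
    T (((b && (e || (d == c))) -> (a -> (e -> !e))) == !!e): β-rule — branch into T ((b && (e || (d == c))) -> (a -> (e -> !e))), T !!e  //  F ((b && (e || (d == c))) -> (a -> (e -> !e))), F !!e.
      branch 2.1 (add T ((b && (e || (d == c))) -> (a -> (e -> !e))), T !!e):
        T !!e: drop double negation, giving T e.
        T ((b && (e || (d == c))) -> (a -> (e -> !e))): β-rule — branch into F (b && (e || (d == c)))  //  T (a -> (e -> !e)).
          branch 2.1.1 (add F (b && (e || (d == c)))):
            F (b && (e || (d == c))): β-rule — branch into F b  //  F (e || (d == c)).
              branch 2.1.1.1 (add F b):
                ○ open, literals {b=F, e=T}.
              branch 2.1.1.2 (add F (e || (d == c))):
                F (e || (d == c)): α-rule — add F e, F (d == c).
                × closes — contains both e and !e.
          branch 2.1.2 (add T (a -> (e -> !e))):
            T (a -> (e -> !e)): β-rule — branch into F a  //  T (e -> !e).
              branch 2.1.2.1 (add F a):
                ○ open, literals {a=F, e=T}.
              branch 2.1.2.2 (add T (e -> !e)):
                T (e -> !e): β-rule — branch into F e  //  T !e.
                  branch 2.1.2.2.1 (add F e):
                    × closes — contains both e and !e.
                  branch 2.1.2.2.2 (add T !e):
                    × closes — contains both e and !e.
      branch 2.2 (add F ((b && (e || (d == c))) -> (a -> (e -> !e))), F !!e):
        F ((b && (e || (d == c))) -> (a -> (e -> !e))): α-rule — add T (b && (e || (d == c))), F (a -> (e -> !e)).
        F !!e: drop double negation, giving F e.
        T (b && (e || (d == c))): α-rule — add T b, T (e || (d == c)).
        F (a -> (e -> !e)): α-rule — add T a, F (e -> !e).
        F (e -> !e): α-rule — add T e, F !e.
        × closes — contains both e and !e.
4 branches closed, 3 open.
Each open branch fixes some atoms; the unmentioned ones are free. Counting distinct full assignments: branch {c=F, e=F} (a, b, d) contributes 8 new; branch {b=F, e=T} (a, c, d) contributes 8 new; branch {a=F, e=T} (b, c, d) contributes 4 new. Total: 20.

20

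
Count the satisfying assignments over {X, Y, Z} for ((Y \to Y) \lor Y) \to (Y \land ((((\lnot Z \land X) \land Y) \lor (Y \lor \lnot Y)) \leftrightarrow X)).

Initial set: {(((Y \to Y) \lor Y) \to (Y \land ((((\lnot Z \land X) \land Y) \lor (Y \lor \lnot Y)) \leftrightarrow X)))}.
(((Y \to Y) \lor Y) \to (Y \land ((((\lnot Z \land X) \land Y) \lor (Y \lor \lnot Y)) \leftrightarrow X))): β-rule — branch into \lnot ((Y \to Y) \lor Y)  //  (Y \land ((((\lnot Z \land X) \land Y) \lor (Y \lor \lnot Y)) \leftrightarrow X)).
  branch 1 (add \lnot ((Y \to Y) \lor Y)):
    \lnot ((Y \to Y) \lor Y): α-rule — add \lnot (Y \to Y), \lnot Y.
    \lnot (Y \to Y): α-rule — add Y, \lnot Y.
    × closes — contains both Y and \lnot Y.
  branch 2 (add (Y \land ((((\lnot Z \land X) \land Y) \lor (Y \lor \lnot Y)) \leftrightarrow X))):
    (Y \land ((((\lnot Z \land X) \land Y) \lor (Y \lor \lnot Y)) \leftrightarrow X)): α-rule — add Y, ((((\lnot Z \land X) \land Y) \lor (Y \lor \lnot Y)) \leftrightarrow X).
    ((((\lnot Z \land X) \land Y) \lor (Y \lor \lnot Y)) \leftrightarrow X): β-rule — branch into (((\lnot Z \land X) \land Y) \lor (Y \lor \lnot Y)), X  //  \lnot (((\lnot Z \land X) \land Y) \lor (Y \lor \lnot Y)), \lnot X.
      branch 2.1 (add (((\lnot Z \land X) \land Y) \lor (Y \lor \lnot Y)), X):
        (((\lnot Z \land X) \land Y) \lor (Y \lor \lnot Y)): β-rule — branch into ((\lnot Z \land X) \land Y)  //  (Y \lor \lnot Y).
          branch 2.1.1 (add ((\lnot Z \land X) \land Y)):
            ((\lnot Z \land X) \land Y): α-rule — add (\lnot Z \land X), Y.
            (\lnot Z \land X): α-rule — add \lnot Z, X.
            ○ open, literals {X=true, Y=true, Z=false}.
          branch 2.1.2 (add (Y \lor \lnot Y)):
            (Y \lor \lnot Y): β-rule — branch into Y  //  \lnot Y.
              branch 2.1.2.1 (add Y):
                ○ open, literals {X=true, Y=true}.
              branch 2.1.2.2 (add \lnot Y):
                × closes — contains both Y and \lnot Y.
      branch 2.2 (add \lnot (((\lnot Z \land X) \land Y) \lor (Y \lor \lnot Y)), \lnot X):
        \lnot (((\lnot Z \land X) \land Y) \lor (Y \lor \lnot Y)): α-rule — add \lnot ((\lnot Z \land X) \land Y), \lnot (Y \lor \lnot Y).
        \lnot (Y \lor \lnot Y): α-rule — add \lnot Y, \lnot \lnot Y.
        × closes — contains both Y and \lnot Y.
3 branches closed, 2 open.
Each open branch fixes some atoms; the unmentioned ones are free. Counting distinct full assignments: branch {X=true, Y=true, Z=false} (none free) contributes 1 new; branch {X=true, Y=true} (Z) contributes 1 new. Total: 2.

2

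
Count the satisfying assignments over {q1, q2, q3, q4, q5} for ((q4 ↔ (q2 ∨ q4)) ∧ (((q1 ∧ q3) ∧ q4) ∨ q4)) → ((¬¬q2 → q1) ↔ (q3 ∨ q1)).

Initial set: {T (((q4 ↔ (q2 ∨ q4)) ∧ (((q1 ∧ q3) ∧ q4) ∨ q4)) → ((¬¬q2 → q1) ↔ (q3 ∨ q1)))}.
T (((q4 ↔ (q2 ∨ q4)) ∧ (((q1 ∧ q3) ∧ q4) ∨ q4)) → ((¬¬q2 → q1) ↔ (q3 ∨ q1))): β-rule — branch into F ((q4 ↔ (q2 ∨ q4)) ∧ (((q1 ∧ q3) ∧ q4) ∨ q4))  //  T ((¬¬q2 → q1) ↔ (q3 ∨ q1)).
  branch 1 (add F ((q4 ↔ (q2 ∨ q4)) ∧ (((q1 ∧ q3) ∧ q4) ∨ q4))):
    F ((q4 ↔ (q2 ∨ q4)) ∧ (((q1 ∧ q3) ∧ q4) ∨ q4)): β-rule — branch into F (q4 ↔ (q2 ∨ q4))  //  F (((q1 ∧ q3) ∧ q4) ∨ q4).
      branch 1.1 (add F (q4 ↔ (q2 ∨ q4))):
        F (q4 ↔ (q2 ∨ q4)): β-rule — branch into T q4, F (q2 ∨ q4)  //  F q4, T (q2 ∨ q4).
          branch 1.1.1 (add T q4, F (q2 ∨ q4)):
            F (q2 ∨ q4): α-rule — add F q2, F q4.
            × closes — contains both q4 and ¬q4.
          branch 1.1.2 (add F q4, T (q2 ∨ q4)):
            T (q2 ∨ q4): β-rule — branch into T q2  //  T q4.
              branch 1.1.2.1 (add T q2):
                ○ open, literals {q2=1, q4=0}.
              branch 1.1.2.2 (add T q4):
                × closes — contains both q4 and ¬q4.
      branch 1.2 (add F (((q1 ∧ q3) ∧ q4) ∨ q4)):
        F (((q1 ∧ q3) ∧ q4) ∨ q4): α-rule — add F ((q1 ∧ q3) ∧ q4), F q4.
        F ((q1 ∧ q3) ∧ q4): β-rule — branch into F (q1 ∧ q3)  //  F q4.
          branch 1.2.1 (add F (q1 ∧ q3)):
            F (q1 ∧ q3): β-rule — branch into F q1  //  F q3.
              branch 1.2.1.1 (add F q1):
                ○ open, literals {q1=0, q4=0}.
              branch 1.2.1.2 (add F q3):
                ○ open, literals {q3=0, q4=0}.
          branch 1.2.2 (add F q4):
            ○ open, literals {q4=0}.
  branch 2 (add T ((¬¬q2 → q1) ↔ (q3 ∨ q1))):
    T ((¬¬q2 → q1) ↔ (q3 ∨ q1)): β-rule — branch into T (¬¬q2 → q1), T (q3 ∨ q1)  //  F (¬¬q2 → q1), F (q3 ∨ q1).
      branch 2.1 (add T (¬¬q2 → q1), T (q3 ∨ q1)):
        T (¬¬q2 → q1): β-rule — branch into F ¬¬q2  //  T q1.
          branch 2.1.1 (add F ¬¬q2):
            F ¬¬q2: drop double negation, giving F q2.
            T (q3 ∨ q1): β-rule — branch into T q3  //  T q1.
              branch 2.1.1.1 (add T q3):
                ○ open, literals {q2=0, q3=1}.
              branch 2.1.1.2 (add T q1):
                ○ open, literals {q1=1, q2=0}.
          branch 2.1.2 (add T q1):
            T (q3 ∨ q1): β-rule — branch into T q3  //  T q1.
              branch 2.1.2.1 (add T q3):
                ○ open, literals {q1=1, q3=1}.
              branch 2.1.2.2 (add T q1):
                ○ open, literals {q1=1}.
      branch 2.2 (add F (¬¬q2 → q1), F (q3 ∨ q1)):
        F (¬¬q2 → q1): α-rule — add T ¬¬q2, F q1.
        F (q3 ∨ q1): α-rule — add F q3, F q1.
        T ¬¬q2: drop double negation, giving T q2.
        ○ open, literals {q1=0, q2=1, q3=0}.
2 branches closed, 9 open.
Each open branch fixes some atoms; the unmentioned ones are free. Counting distinct full assignments: branch {q2=1, q4=0} (q1, q3, q5) contributes 8 new; branch {q1=0, q4=0} (q2, q3, q5) contributes 4 new; branch {q3=0, q4=0} (q1, q2, q5) contributes 2 new; branch {q4=0} (q1, q2, q3, q5) contributes 2 new; branch {q2=0, q3=1} (q1, q4, q5) contributes 4 new; branch {q1=1, q2=0} (q3, q4, q5) contributes 2 new; branch {q1=1, q3=1} (q2, q4, q5) contributes 2 new; branch {q1=1} (q2, q3, q4, q5) contributes 2 new; branch {q1=0, q2=1, q3=0} (q4, q5) contributes 2 new. Total: 28.

28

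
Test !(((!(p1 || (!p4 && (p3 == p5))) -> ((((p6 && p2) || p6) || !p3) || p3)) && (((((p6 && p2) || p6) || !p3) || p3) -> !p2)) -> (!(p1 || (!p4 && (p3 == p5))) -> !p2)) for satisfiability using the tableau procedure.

Unsatisfiable

Initial set: {!(((!(p1 || (!p4 && (p3 == p5))) -> ((((p6 && p2) || p6) || !p3) || p3)) && (((((p6 && p2) || p6) || !p3) || p3) -> !p2)) -> (!(p1 || (!p4 && (p3 == p5))) -> !p2))}.
!(((!(p1 || (!p4 && (p3 == p5))) -> ((((p6 && p2) || p6) || !p3) || p3)) && (((((p6 && p2) || p6) || !p3) || p3) -> !p2)) -> (!(p1 || (!p4 && (p3 == p5))) -> !p2)): α-rule — add ((!(p1 || (!p4 && (p3 == p5))) -> ((((p6 && p2) || p6) || !p3) || p3)) && (((((p6 && p2) || p6) || !p3) || p3) -> !p2)), !(!(p1 || (!p4 && (p3 == p5))) -> !p2).
((!(p1 || (!p4 && (p3 == p5))) -> ((((p6 && p2) || p6) || !p3) || p3)) && (((((p6 && p2) || p6) || !p3) || p3) -> !p2)): α-rule — add (!(p1 || (!p4 && (p3 == p5))) -> ((((p6 && p2) || p6) || !p3) || p3)), (((((p6 && p2) || p6) || !p3) || p3) -> !p2).
!(!(p1 || (!p4 && (p3 == p5))) -> !p2): α-rule — add !(p1 || (!p4 && (p3 == p5))), !!p2.
!(p1 || (!p4 && (p3 == p5))): α-rule — add !p1, !(!p4 && (p3 == p5)).
(!(p1 || (!p4 && (p3 == p5))) -> ((((p6 && p2) || p6) || !p3) || p3)): β-rule — branch into !!(p1 || (!p4 && (p3 == p5)))  //  ((((p6 && p2) || p6) || !p3) || p3).
  branch 1 (add !!(p1 || (!p4 && (p3 == p5)))):
    (((((p6 && p2) || p6) || !p3) || p3) -> !p2): β-rule — branch into !((((p6 && p2) || p6) || !p3) || p3)  //  !p2.
      branch 1.1 (add !((((p6 && p2) || p6) || !p3) || p3)):
        !((((p6 && p2) || p6) || !p3) || p3): α-rule — add !(((p6 && p2) || p6) || !p3), !p3.
        !(((p6 && p2) || p6) || !p3): α-rule — add !((p6 && p2) || p6), !!p3.
        × closes — contains both p3 and !p3.
      branch 1.2 (add !p2):
        × closes — contains both p2 and !p2.
  branch 2 (add ((((p6 && p2) || p6) || !p3) || p3)):
    (((((p6 && p2) || p6) || !p3) || p3) -> !p2): β-rule — branch into !((((p6 && p2) || p6) || !p3) || p3)  //  !p2.
      branch 2.1 (add !((((p6 && p2) || p6) || !p3) || p3)):
        !((((p6 && p2) || p6) || !p3) || p3): α-rule — add !(((p6 && p2) || p6) || !p3), !p3.
        !(((p6 && p2) || p6) || !p3): α-rule — add !((p6 && p2) || p6), !!p3.
        × closes — contains both p3 and !p3.
      branch 2.2 (add !p2):
        × closes — contains both p2 and !p2.
All 4 branches close.
Every branch closed; the formula is unsatisfiable.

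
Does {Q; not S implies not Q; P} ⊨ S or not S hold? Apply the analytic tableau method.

Yes

Initial set: {T Q; T (not S implies not Q); T P; F (S or not S)}.
F (S or not S): α-rule — add F S, F not S.
× closes — contains both S and not S.
All 1 branch closes.
Every branch closed, so the premises entail the conclusion.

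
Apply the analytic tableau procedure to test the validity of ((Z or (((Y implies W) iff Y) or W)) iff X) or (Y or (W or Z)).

Assume the negation and expand:
Initial set: {not (((Z or (((Y implies W) iff Y) or W)) iff X) or (Y or (W or Z)))}.
not (((Z or (((Y implies W) iff Y) or W)) iff X) or (Y or (W or Z))): α-rule — add not ((Z or (((Y implies W) iff Y) or W)) iff X), not (Y or (W or Z)).
not (Y or (W or Z)): α-rule — add not Y, not (W or Z).
not (W or Z): α-rule — add not W, not Z.
not ((Z or (((Y implies W) iff Y) or W)) iff X): β-rule — branch into (Z or (((Y implies W) iff Y) or W)), not X  //  not (Z or (((Y implies W) iff Y) or W)), X.
  branch 1 (add (Z or (((Y implies W) iff Y) or W)), not X):
    (Z or (((Y implies W) iff Y) or W)): β-rule — branch into Z  //  (((Y implies W) iff Y) or W).
      branch 1.1 (add Z):
        × closes — contains both Z and not Z.
      branch 1.2 (add (((Y implies W) iff Y) or W)):
        (((Y implies W) iff Y) or W): β-rule — branch into ((Y implies W) iff Y)  //  W.
          branch 1.2.1 (add ((Y implies W) iff Y)):
            ((Y implies W) iff Y): β-rule — branch into (Y implies W), Y  //  not (Y implies W), not Y.
              branch 1.2.1.1 (add (Y implies W), Y):
                × closes — contains both Y and not Y.
              branch 1.2.1.2 (add not (Y implies W), not Y):
                not (Y implies W): α-rule — add Y, not W.
                × closes — contains both Y and not Y.
          branch 1.2.2 (add W):
            × closes — contains both W and not W.
  branch 2 (add not (Z or (((Y implies W) iff Y) or W)), X):
    not (Z or (((Y implies W) iff Y) or W)): α-rule — add not Z, not (((Y implies W) iff Y) or W).
    not (((Y implies W) iff Y) or W): α-rule — add not ((Y implies W) iff Y), not W.
    not ((Y implies W) iff Y): β-rule — branch into (Y implies W), not Y  //  not (Y implies W), Y.
      branch 2.1 (add (Y implies W), not Y):
        (Y implies W): β-rule — branch into not Y  //  W.
          branch 2.1.1 (add not Y):
            ○ open, literals {W=0, X=1, Y=0, Z=0}.
          branch 2.1.2 (add W):
            × closes — contains both W and not W.
      branch 2.2 (add not (Y implies W), Y):
        × closes — contains both Y and not Y.
6 branches closed, 1 open.
An open branch gives a countermodel: W=0, X=1, Y=0, Z=0 (unmentioned atoms arbitrary); under it the original formula is false.

Not valid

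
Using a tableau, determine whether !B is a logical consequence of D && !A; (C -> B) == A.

Initial set: {(D && !A); ((C -> B) == A); !!B}.
(D && !A): α-rule — add D, !A.
((C -> B) == A): β-rule — branch into (C -> B), A  //  !(C -> B), !A.
  branch 1 (add (C -> B), A):
    × closes — contains both A and !A.
  branch 2 (add !(C -> B), !A):
    !(C -> B): α-rule — add C, !B.
    × closes — contains both B and !B.
All 2 branches close.
Every branch closed, so the premises entail the conclusion.

Yes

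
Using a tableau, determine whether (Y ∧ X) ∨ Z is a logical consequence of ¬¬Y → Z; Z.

Initial set: {(¬¬Y → Z); Z; ¬((Y ∧ X) ∨ Z)}.
¬((Y ∧ X) ∨ Z): α-rule — add ¬(Y ∧ X), ¬Z.
× closes — contains both Z and ¬Z.
All 1 branch closes.
Every branch closed, so the premises entail the conclusion.

Yes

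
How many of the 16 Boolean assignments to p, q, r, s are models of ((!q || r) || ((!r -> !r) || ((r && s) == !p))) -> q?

Initial set: {(((!q || r) || ((!r -> !r) || ((r && s) == !p))) -> q)}.
(((!q || r) || ((!r -> !r) || ((r && s) == !p))) -> q): β-rule — branch into !((!q || r) || ((!r -> !r) || ((r && s) == !p)))  //  q.
  branch 1 (add !((!q || r) || ((!r -> !r) || ((r && s) == !p)))):
    !((!q || r) || ((!r -> !r) || ((r && s) == !p))): α-rule — add !(!q || r), !((!r -> !r) || ((r && s) == !p)).
    !(!q || r): α-rule — add !!q, !r.
    !((!r -> !r) || ((r && s) == !p)): α-rule — add !(!r -> !r), !((r && s) == !p).
    !(!r -> !r): α-rule — add !r, !!r.
    × closes — contains both r and !r.
  branch 2 (add q):
    ○ open, literals {q=true}.
1 branch closed, 1 open.
Each open branch fixes some atoms; the unmentioned ones are free. Counting distinct full assignments: branch {q=true} (p, r, s) contributes 8 new. Total: 8.

8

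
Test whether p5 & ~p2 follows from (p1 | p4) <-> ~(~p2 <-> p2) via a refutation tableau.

Initial set: {((p1 | p4) <-> ~(~p2 <-> p2)); ~(p5 & ~p2)}.
((p1 | p4) <-> ~(~p2 <-> p2)): β-rule — branch into (p1 | p4), ~(~p2 <-> p2)  //  ~(p1 | p4), ~~(~p2 <-> p2).
  branch 1 (add (p1 | p4), ~(~p2 <-> p2)):
    ~(p5 & ~p2): β-rule — branch into ~p5  //  ~~p2.
      branch 1.1 (add ~p5):
        (p1 | p4): β-rule — branch into p1  //  p4.
          branch 1.1.1 (add p1):
            ~(~p2 <-> p2): β-rule — branch into ~p2, ~p2  //  ~~p2, p2.
              branch 1.1.1.1 (add ~p2, ~p2):
                ○ open, literals {p1=true, p2=false, p5=false}.
              branch 1.1.1.2 (add ~~p2, p2):
                ○ open, literals {p1=true, p2=true, p5=false}.
          branch 1.1.2 (add p4):
            ~(~p2 <-> p2): β-rule — branch into ~p2, ~p2  //  ~~p2, p2.
              branch 1.1.2.1 (add ~p2, ~p2):
                ○ open, literals {p2=false, p4=true, p5=false}.
              branch 1.1.2.2 (add ~~p2, p2):
                ○ open, literals {p2=true, p4=true, p5=false}.
      branch 1.2 (add ~~p2):
        (p1 | p4): β-rule — branch into p1  //  p4.
          branch 1.2.1 (add p1):
            ~(~p2 <-> p2): β-rule — branch into ~p2, ~p2  //  ~~p2, p2.
              branch 1.2.1.1 (add ~p2, ~p2):
                × closes — contains both p2 and ~p2.
              branch 1.2.1.2 (add ~~p2, p2):
                ○ open, literals {p1=true, p2=true}.
          branch 1.2.2 (add p4):
            ~(~p2 <-> p2): β-rule — branch into ~p2, ~p2  //  ~~p2, p2.
              branch 1.2.2.1 (add ~p2, ~p2):
                × closes — contains both p2 and ~p2.
              branch 1.2.2.2 (add ~~p2, p2):
                ○ open, literals {p2=true, p4=true}.
  branch 2 (add ~(p1 | p4), ~~(~p2 <-> p2)):
    ~(p1 | p4): α-rule — add ~p1, ~p4.
    ~(p5 & ~p2): β-rule — branch into ~p5  //  ~~p2.
      branch 2.1 (add ~p5):
        ~~(~p2 <-> p2): β-rule — branch into ~p2, p2  //  ~~p2, ~p2.
          branch 2.1.1 (add ~p2, p2):
            × closes — contains both p2 and ~p2.
          branch 2.1.2 (add ~~p2, ~p2):
            × closes — contains both p2 and ~p2.
      branch 2.2 (add ~~p2):
        ~~(~p2 <-> p2): β-rule — branch into ~p2, p2  //  ~~p2, ~p2.
          branch 2.2.1 (add ~p2, p2):
            × closes — contains both p2 and ~p2.
          branch 2.2.2 (add ~~p2, ~p2):
            × closes — contains both p2 and ~p2.
6 branches closed, 6 open.
An open branch gives a countermodel: p1=true, p2=false, p5=false (unmentioned atoms arbitrary); the premises hold there but the conclusion fails.

No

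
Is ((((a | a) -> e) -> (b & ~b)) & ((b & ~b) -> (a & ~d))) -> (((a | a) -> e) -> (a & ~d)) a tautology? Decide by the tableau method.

Valid

Assume the negation and expand:
Initial set: {~(((((a | a) -> e) -> (b & ~b)) & ((b & ~b) -> (a & ~d))) -> (((a | a) -> e) -> (a & ~d)))}.
~(((((a | a) -> e) -> (b & ~b)) & ((b & ~b) -> (a & ~d))) -> (((a | a) -> e) -> (a & ~d))): α-rule — add ((((a | a) -> e) -> (b & ~b)) & ((b & ~b) -> (a & ~d))), ~(((a | a) -> e) -> (a & ~d)).
((((a | a) -> e) -> (b & ~b)) & ((b & ~b) -> (a & ~d))): α-rule — add (((a | a) -> e) -> (b & ~b)), ((b & ~b) -> (a & ~d)).
~(((a | a) -> e) -> (a & ~d)): α-rule — add ((a | a) -> e), ~(a & ~d).
(((a | a) -> e) -> (b & ~b)): β-rule — branch into ~((a | a) -> e)  //  (b & ~b).
  branch 1 (add ~((a | a) -> e)):
    ~((a | a) -> e): α-rule — add (a | a), ~e.
    ((b & ~b) -> (a & ~d)): β-rule — branch into ~(b & ~b)  //  (a & ~d).
      branch 1.1 (add ~(b & ~b)):
        ((a | a) -> e): β-rule — branch into ~(a | a)  //  e.
          branch 1.1.1 (add ~(a | a)):
            ~(a | a): α-rule — add ~a, ~a.
            ~(a & ~d): β-rule — branch into ~a  //  ~~d.
              branch 1.1.1.1 (add ~a):
                (a | a): β-rule — branch into a  //  a.
                  branch 1.1.1.1.1 (add a):
                    × closes — contains both a and ~a.
                  branch 1.1.1.1.2 (add a):
                    × closes — contains both a and ~a.
              branch 1.1.1.2 (add ~~d):
                (a | a): β-rule — branch into a  //  a.
                  branch 1.1.1.2.1 (add a):
                    × closes — contains both a and ~a.
                  branch 1.1.1.2.2 (add a):
                    × closes — contains both a and ~a.
          branch 1.1.2 (add e):
            × closes — contains both e and ~e.
      branch 1.2 (add (a & ~d)):
        (a & ~d): α-rule — add a, ~d.
        ((a | a) -> e): β-rule — branch into ~(a | a)  //  e.
          branch 1.2.1 (add ~(a | a)):
            ~(a | a): α-rule — add ~a, ~a.
            × closes — contains both a and ~a.
          branch 1.2.2 (add e):
            × closes — contains both e and ~e.
  branch 2 (add (b & ~b)):
    (b & ~b): α-rule — add b, ~b.
    × closes — contains both b and ~b.
All 8 branches close.
Every branch closed, so the negation is unsatisfiable and the formula is valid.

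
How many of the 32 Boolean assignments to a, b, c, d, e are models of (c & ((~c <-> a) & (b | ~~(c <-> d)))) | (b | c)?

24

Initial set: {((c & ((~c <-> a) & (b | ~~(c <-> d)))) | (b | c))}.
((c & ((~c <-> a) & (b | ~~(c <-> d)))) | (b | c)): β-rule — branch into (c & ((~c <-> a) & (b | ~~(c <-> d))))  //  (b | c).
  branch 1 (add (c & ((~c <-> a) & (b | ~~(c <-> d))))):
    (c & ((~c <-> a) & (b | ~~(c <-> d)))): α-rule — add c, ((~c <-> a) & (b | ~~(c <-> d))).
    ((~c <-> a) & (b | ~~(c <-> d))): α-rule — add (~c <-> a), (b | ~~(c <-> d)).
    (~c <-> a): β-rule — branch into ~c, a  //  ~~c, ~a.
      branch 1.1 (add ~c, a):
        × closes — contains both c and ~c.
      branch 1.2 (add ~~c, ~a):
        (b | ~~(c <-> d)): β-rule — branch into b  //  ~~(c <-> d).
          branch 1.2.1 (add b):
            ○ open, literals {a=0, b=1, c=1}.
          branch 1.2.2 (add ~~(c <-> d)):
            ~~(c <-> d): drop double negation, giving (c <-> d).
            (c <-> d): β-rule — branch into c, d  //  ~c, ~d.
              branch 1.2.2.1 (add c, d):
                ○ open, literals {a=0, c=1, d=1}.
              branch 1.2.2.2 (add ~c, ~d):
                × closes — contains both c and ~c.
  branch 2 (add (b | c)):
    (b | c): β-rule — branch into b  //  c.
      branch 2.1 (add b):
        ○ open, literals {b=1}.
      branch 2.2 (add c):
        ○ open, literals {c=1}.
2 branches closed, 4 open.
Each open branch fixes some atoms; the unmentioned ones are free. Counting distinct full assignments: branch {a=0, b=1, c=1} (d, e) contributes 4 new; branch {a=0, c=1, d=1} (b, e) contributes 2 new; branch {b=1} (a, c, d, e) contributes 12 new; branch {c=1} (a, b, d, e) contributes 6 new. Total: 24.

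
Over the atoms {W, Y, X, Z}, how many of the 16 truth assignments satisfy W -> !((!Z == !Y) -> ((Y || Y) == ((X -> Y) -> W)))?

Initial set: {(W -> !((!Z == !Y) -> ((Y || Y) == ((X -> Y) -> W))))}.
(W -> !((!Z == !Y) -> ((Y || Y) == ((X -> Y) -> W)))): β-rule — branch into !W  //  !((!Z == !Y) -> ((Y || Y) == ((X -> Y) -> W))).
  branch 1 (add !W):
    ○ open, literals {W=false}.
  branch 2 (add !((!Z == !Y) -> ((Y || Y) == ((X -> Y) -> W)))):
    !((!Z == !Y) -> ((Y || Y) == ((X -> Y) -> W))): α-rule — add (!Z == !Y), !((Y || Y) == ((X -> Y) -> W)).
    (!Z == !Y): β-rule — branch into !Z, !Y  //  !!Z, !!Y.
      branch 2.1 (add !Z, !Y):
        !((Y || Y) == ((X -> Y) -> W)): β-rule — branch into (Y || Y), !((X -> Y) -> W)  //  !(Y || Y), ((X -> Y) -> W).
          branch 2.1.1 (add (Y || Y), !((X -> Y) -> W)):
            !((X -> Y) -> W): α-rule — add (X -> Y), !W.
            (Y || Y): β-rule — branch into Y  //  Y.
              branch 2.1.1.1 (add Y):
                × closes — contains both Y and !Y.
              branch 2.1.1.2 (add Y):
                × closes — contains both Y and !Y.
          branch 2.1.2 (add !(Y || Y), ((X -> Y) -> W)):
            !(Y || Y): α-rule — add !Y, !Y.
            ((X -> Y) -> W): β-rule — branch into !(X -> Y)  //  W.
              branch 2.1.2.1 (add !(X -> Y)):
                !(X -> Y): α-rule — add X, !Y.
                ○ open, literals {X=true, Y=false, Z=false}.
              branch 2.1.2.2 (add W):
                ○ open, literals {W=true, Y=false, Z=false}.
      branch 2.2 (add !!Z, !!Y):
        !((Y || Y) == ((X -> Y) -> W)): β-rule — branch into (Y || Y), !((X -> Y) -> W)  //  !(Y || Y), ((X -> Y) -> W).
          branch 2.2.1 (add (Y || Y), !((X -> Y) -> W)):
            !((X -> Y) -> W): α-rule — add (X -> Y), !W.
            (Y || Y): β-rule — branch into Y  //  Y.
              branch 2.2.1.1 (add Y):
                (X -> Y): β-rule — branch into !X  //  Y.
                  branch 2.2.1.1.1 (add !X):
                    ○ open, literals {W=false, X=false, Y=true, Z=true}.
                  branch 2.2.1.1.2 (add Y):
                    ○ open, literals {W=false, Y=true, Z=true}.
              branch 2.2.1.2 (add Y):
                (X -> Y): β-rule — branch into !X  //  Y.
                  branch 2.2.1.2.1 (add !X):
                    ○ open, literals {W=false, X=false, Y=true, Z=true}.
                  branch 2.2.1.2.2 (add Y):
                    ○ open, literals {W=false, Y=true, Z=true}.
          branch 2.2.2 (add !(Y || Y), ((X -> Y) -> W)):
            !(Y || Y): α-rule — add !Y, !Y.
            × closes — contains both Y and !Y.
3 branches closed, 7 open.
Each open branch fixes some atoms; the unmentioned ones are free. Counting distinct full assignments: branch {W=false} (Y, X, Z) contributes 8 new; branch {X=true, Y=false, Z=false} (W) contributes 1 new; branch {W=true, Y=false, Z=false} (X) contributes 1 new; branch {W=false, X=false, Y=true, Z=true} (none free) contributes 0 new; branch {W=false, Y=true, Z=true} (X) contributes 0 new; branch {W=false, X=false, Y=true, Z=true} (none free) contributes 0 new; branch {W=false, Y=true, Z=true} (X) contributes 0 new. Total: 10.

10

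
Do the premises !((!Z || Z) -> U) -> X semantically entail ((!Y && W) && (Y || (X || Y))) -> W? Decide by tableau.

Yes

Initial set: {(!((!Z || Z) -> U) -> X); !(((!Y && W) && (Y || (X || Y))) -> W)}.
!(((!Y && W) && (Y || (X || Y))) -> W): α-rule — add ((!Y && W) && (Y || (X || Y))), !W.
((!Y && W) && (Y || (X || Y))): α-rule — add (!Y && W), (Y || (X || Y)).
(!Y && W): α-rule — add !Y, W.
× closes — contains both W and !W.
All 1 branch closes.
Every branch closed, so the premises entail the conclusion.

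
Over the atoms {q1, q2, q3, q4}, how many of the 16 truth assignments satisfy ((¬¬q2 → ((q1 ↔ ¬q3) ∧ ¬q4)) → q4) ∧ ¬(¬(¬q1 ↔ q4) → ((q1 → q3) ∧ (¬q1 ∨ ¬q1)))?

Initial set: {(((¬¬q2 → ((q1 ↔ ¬q3) ∧ ¬q4)) → q4) ∧ ¬(¬(¬q1 ↔ q4) → ((q1 → q3) ∧ (¬q1 ∨ ¬q1))))}.
(((¬¬q2 → ((q1 ↔ ¬q3) ∧ ¬q4)) → q4) ∧ ¬(¬(¬q1 ↔ q4) → ((q1 → q3) ∧ (¬q1 ∨ ¬q1)))): α-rule — add ((¬¬q2 → ((q1 ↔ ¬q3) ∧ ¬q4)) → q4), ¬(¬(¬q1 ↔ q4) → ((q1 → q3) ∧ (¬q1 ∨ ¬q1))).
¬(¬(¬q1 ↔ q4) → ((q1 → q3) ∧ (¬q1 ∨ ¬q1))): α-rule — add ¬(¬q1 ↔ q4), ¬((q1 → q3) ∧ (¬q1 ∨ ¬q1)).
((¬¬q2 → ((q1 ↔ ¬q3) ∧ ¬q4)) → q4): β-rule — branch into ¬(¬¬q2 → ((q1 ↔ ¬q3) ∧ ¬q4))  //  q4.
  branch 1 (add ¬(¬¬q2 → ((q1 ↔ ¬q3) ∧ ¬q4))):
    ¬(¬¬q2 → ((q1 ↔ ¬q3) ∧ ¬q4)): α-rule — add ¬¬q2, ¬((q1 ↔ ¬q3) ∧ ¬q4).
    ¬¬q2: drop double negation, giving q2.
    ¬(¬q1 ↔ q4): β-rule — branch into ¬q1, ¬q4  //  ¬¬q1, q4.
      branch 1.1 (add ¬q1, ¬q4):
        ¬((q1 → q3) ∧ (¬q1 ∨ ¬q1)): β-rule — branch into ¬(q1 → q3)  //  ¬(¬q1 ∨ ¬q1).
          branch 1.1.1 (add ¬(q1 → q3)):
            ¬(q1 → q3): α-rule — add q1, ¬q3.
            × closes — contains both q1 and ¬q1.
          branch 1.1.2 (add ¬(¬q1 ∨ ¬q1)):
            ¬(¬q1 ∨ ¬q1): α-rule — add ¬¬q1, ¬¬q1.
            × closes — contains both q1 and ¬q1.
      branch 1.2 (add ¬¬q1, q4):
        ¬((q1 → q3) ∧ (¬q1 ∨ ¬q1)): β-rule — branch into ¬(q1 → q3)  //  ¬(¬q1 ∨ ¬q1).
          branch 1.2.1 (add ¬(q1 → q3)):
            ¬(q1 → q3): α-rule — add q1, ¬q3.
            ¬((q1 ↔ ¬q3) ∧ ¬q4): β-rule — branch into ¬(q1 ↔ ¬q3)  //  ¬¬q4.
              branch 1.2.1.1 (add ¬(q1 ↔ ¬q3)):
                ¬(q1 ↔ ¬q3): β-rule — branch into q1, ¬¬q3  //  ¬q1, ¬q3.
                  branch 1.2.1.1.1 (add q1, ¬¬q3):
                    × closes — contains both q3 and ¬q3.
                  branch 1.2.1.1.2 (add ¬q1, ¬q3):
                    × closes — contains both q1 and ¬q1.
              branch 1.2.1.2 (add ¬¬q4):
                ○ open, literals {q1=true, q2=true, q3=false, q4=true}.
          branch 1.2.2 (add ¬(¬q1 ∨ ¬q1)):
            ¬(¬q1 ∨ ¬q1): α-rule — add ¬¬q1, ¬¬q1.
            ¬((q1 ↔ ¬q3) ∧ ¬q4): β-rule — branch into ¬(q1 ↔ ¬q3)  //  ¬¬q4.
              branch 1.2.2.1 (add ¬(q1 ↔ ¬q3)):
                ¬(q1 ↔ ¬q3): β-rule — branch into q1, ¬¬q3  //  ¬q1, ¬q3.
                  branch 1.2.2.1.1 (add q1, ¬¬q3):
                    ○ open, literals {q1=true, q2=true, q3=true, q4=true}.
                  branch 1.2.2.1.2 (add ¬q1, ¬q3):
                    × closes — contains both q1 and ¬q1.
              branch 1.2.2.2 (add ¬¬q4):
                ○ open, literals {q1=true, q2=true, q4=true}.
  branch 2 (add q4):
    ¬(¬q1 ↔ q4): β-rule — branch into ¬q1, ¬q4  //  ¬¬q1, q4.
      branch 2.1 (add ¬q1, ¬q4):
        × closes — contains both q4 and ¬q4.
      branch 2.2 (add ¬¬q1, q4):
        ¬((q1 → q3) ∧ (¬q1 ∨ ¬q1)): β-rule — branch into ¬(q1 → q3)  //  ¬(¬q1 ∨ ¬q1).
          branch 2.2.1 (add ¬(q1 → q3)):
            ¬(q1 → q3): α-rule — add q1, ¬q3.
            ○ open, literals {q1=true, q3=false, q4=true}.
          branch 2.2.2 (add ¬(¬q1 ∨ ¬q1)):
            ¬(¬q1 ∨ ¬q1): α-rule — add ¬¬q1, ¬¬q1.
            ○ open, literals {q1=true, q4=true}.
6 branches closed, 5 open.
Each open branch fixes some atoms; the unmentioned ones are free. Counting distinct full assignments: branch {q1=true, q2=true, q3=false, q4=true} (none free) contributes 1 new; branch {q1=true, q2=true, q3=true, q4=true} (none free) contributes 1 new; branch {q1=true, q2=true, q4=true} (q3) contributes 0 new; branch {q1=true, q3=false, q4=true} (q2) contributes 1 new; branch {q1=true, q4=true} (q2, q3) contributes 1 new. Total: 4.

4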